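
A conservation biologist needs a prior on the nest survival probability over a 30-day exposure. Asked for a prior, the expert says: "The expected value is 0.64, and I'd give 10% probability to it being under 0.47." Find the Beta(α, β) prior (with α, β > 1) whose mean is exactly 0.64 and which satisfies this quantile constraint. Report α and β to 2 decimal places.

With mean 0.64 fixed, write α = 0.64s, β = 0.36s where s = α+β.
Need P(θ < 0.47) = 0.1 under Beta(0.64s, 0.36s). Normal approximation: (q−m)/√(m(1−m)/s) ≈ z_{0.1} = -1.28, so s ≈ 0.64·0.36·(-1.28)²/(0.47−0.64)² = 13.1.
At s = 13.1: P(θ<0.47) ≈ 0.103. Adjusting to match 0.1 gives s ≈ 13.43.
So α = 0.64·13.43 ≈ 8.59, β = 0.36·13.43 ≈ 4.83.

α ≈ 8.59, β ≈ 4.83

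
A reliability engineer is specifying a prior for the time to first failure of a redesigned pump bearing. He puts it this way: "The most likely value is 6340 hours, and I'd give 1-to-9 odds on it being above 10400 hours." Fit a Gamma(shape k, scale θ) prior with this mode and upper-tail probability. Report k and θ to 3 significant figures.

k ≈ 8.7, θ ≈ 824

Gamma(k,θ) with k>1 has mode (k−1)θ, so θ = 6340/(k−1).
Need P(X < 10400) = 0.9 with θ tied to k this way. Start at k = 2, θ = 6340: P(X<10400) ≈ 0.488.
Too low — raise k to concentrate. Iterating converges to k ≈ 8.7.
Then θ = 6340/(8.7−1) ≈ 824.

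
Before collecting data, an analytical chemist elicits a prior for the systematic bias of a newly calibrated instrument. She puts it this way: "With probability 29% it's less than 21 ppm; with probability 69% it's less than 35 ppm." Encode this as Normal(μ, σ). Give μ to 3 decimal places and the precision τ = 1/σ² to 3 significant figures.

μ = 28.384, τ = 0.00562

The p-quantile of Normal(μ,σ) is μ + z_p·σ, with z_{0.29} = -0.5534 and z_{0.69} = 0.4959.
Eliminate σ: μ = (z₂·x₁ − z₁·x₂)/(z₂ − z₁) = (0.4959·21 − (-0.5534)·35)/1.049 = 28.384.
Then σ = (x₂ − x₁)/(z₂ − z₁) = (35 − 21)/1.049 = 13.343.
Precision τ = 1/σ² = 1/13.34² = 0.00562.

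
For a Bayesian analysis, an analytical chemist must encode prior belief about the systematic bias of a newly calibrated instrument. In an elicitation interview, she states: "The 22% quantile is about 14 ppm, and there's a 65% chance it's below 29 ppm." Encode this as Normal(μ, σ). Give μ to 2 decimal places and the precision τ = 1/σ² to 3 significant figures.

For Normal(μ,σ), the p-quantile is μ + z_p·σ. Here z_{0.22} = -0.7722, z_{0.65} = 0.3853.
So 14 = μ − 0.7722σ and 29 = μ + 0.3853σ.
Subtracting: σ = (29 − 14)/(0.3853 − (-0.7722)) = 12.96.
Then μ = 14 − (-0.7722)·12.96 = 24.01.
Precision τ = 1/σ² = 1/12.96² = 0.00595.

μ = 24.01, τ = 0.00595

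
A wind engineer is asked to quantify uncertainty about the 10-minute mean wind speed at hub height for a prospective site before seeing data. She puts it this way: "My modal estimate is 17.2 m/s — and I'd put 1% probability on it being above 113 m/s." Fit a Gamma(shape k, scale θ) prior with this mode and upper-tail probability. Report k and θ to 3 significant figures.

Gamma(k,θ) with k>1 has mode (k−1)θ, so θ = 17.2/(k−1).
Need P(X < 113) = 0.99 with θ tied to k this way. Start at k = 2, θ = 17.2: P(X<113) ≈ 0.989.
Too low — raise k to concentrate. Iterating converges to k ≈ 2.01.
Then θ = 17.2/(2.01−1) ≈ 17.

k ≈ 2.01, θ ≈ 17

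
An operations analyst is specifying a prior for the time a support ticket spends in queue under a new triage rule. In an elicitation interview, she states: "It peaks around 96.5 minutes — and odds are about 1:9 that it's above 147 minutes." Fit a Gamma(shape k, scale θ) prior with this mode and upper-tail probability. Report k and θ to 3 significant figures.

Gamma(k,θ) with k>1 has mode (k−1)θ, so θ = 96.5/(k−1).
Need P(X < 147) = 0.9 with θ tied to k this way. Start at k = 2, θ = 96.5: P(X<147) ≈ 0.450.
Too low — raise k to concentrate. Iterating converges to k ≈ 11.5.
Then θ = 96.5/(11.5−1) ≈ 9.17.

k ≈ 11.5, θ ≈ 9.17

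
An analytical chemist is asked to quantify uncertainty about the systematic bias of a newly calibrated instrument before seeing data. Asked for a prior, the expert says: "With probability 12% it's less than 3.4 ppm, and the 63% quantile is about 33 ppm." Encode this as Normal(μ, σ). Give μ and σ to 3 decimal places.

μ = 26.481, σ = 19.644

The p-quantile of Normal(μ,σ) is μ + z_p·σ, with z_{0.12} = -1.175 and z_{0.63} = 0.3319.
Eliminate σ: μ = (z₂·x₁ − z₁·x₂)/(z₂ − z₁) = (0.3319·3.4 − (-1.175)·33)/1.507 = 26.481.
Then σ = (x₂ − x₁)/(z₂ − z₁) = (33 − 3.4)/1.507 = 19.644.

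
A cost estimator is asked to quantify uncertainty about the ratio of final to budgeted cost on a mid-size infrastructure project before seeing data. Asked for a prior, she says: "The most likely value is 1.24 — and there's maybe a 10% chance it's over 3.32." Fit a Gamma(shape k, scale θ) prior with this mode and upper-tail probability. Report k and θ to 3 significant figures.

Gamma(k,θ) with k>1 has mode (k−1)θ, so θ = 1.24/(k−1).
Need P(X < 3.32) = 0.9 with θ tied to k this way. Start at k = 2, θ = 1.24: P(X<3.32) ≈ 0.747.
Too low — raise k to concentrate. Iterating converges to k ≈ 2.97.
Then θ = 1.24/(2.97−1) ≈ 0.628.

k ≈ 2.97, θ ≈ 0.628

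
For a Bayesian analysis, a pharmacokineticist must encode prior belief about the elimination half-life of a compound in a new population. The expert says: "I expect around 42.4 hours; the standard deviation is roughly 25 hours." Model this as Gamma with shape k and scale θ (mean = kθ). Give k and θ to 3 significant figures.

k ≈ 2.88, θ ≈ 14.7

For Gamma(k, scale θ): mean = kθ, variance = kθ², so CV = 1/√k.
CV = SD/mean = 25/42.4 = 0.5896, hence k = 1/CV² = 2.88.
Then θ = mean/k = 42.4/2.88 = 14.7.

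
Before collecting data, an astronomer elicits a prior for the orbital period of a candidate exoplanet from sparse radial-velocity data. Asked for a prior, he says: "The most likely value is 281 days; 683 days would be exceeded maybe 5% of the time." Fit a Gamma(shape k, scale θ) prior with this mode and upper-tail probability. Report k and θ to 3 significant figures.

Gamma(k,θ) with k>1 has mode (k−1)θ, so θ = 281/(k−1).
Need P(X < 683) = 0.95 with θ tied to k this way. Start at k = 2, θ = 281: P(X<683) ≈ 0.698.
Too low — raise k to concentrate. Iterating converges to k ≈ 4.45.
Then θ = 281/(4.45−1) ≈ 81.4.

k ≈ 4.45, θ ≈ 81.4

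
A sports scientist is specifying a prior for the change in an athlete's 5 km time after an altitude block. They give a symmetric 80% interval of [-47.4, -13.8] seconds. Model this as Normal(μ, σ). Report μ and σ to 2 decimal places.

μ = -30.60, σ = 13.11

A symmetric 80% interval runs μ ± z·σ with z = 1.282.
Half-width = 16.8, so σ = 16.8/1.282 = 13.11.
μ is the interval midpoint, -30.60.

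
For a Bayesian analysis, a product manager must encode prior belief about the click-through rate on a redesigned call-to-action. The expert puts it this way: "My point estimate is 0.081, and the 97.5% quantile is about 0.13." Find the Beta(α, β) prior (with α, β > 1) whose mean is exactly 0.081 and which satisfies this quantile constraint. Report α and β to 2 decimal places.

With mean 0.081 fixed, write α = 0.081s, β = 0.919s where s = α+β.
Need P(θ < 0.13) = 0.975 under Beta(0.081s, 0.919s). Normal approximation: (q−m)/√(m(1−m)/s) ≈ z_{0.975} = 1.96, so s ≈ 0.081·0.919·(1.96)²/(0.13−0.081)² = 119.1.
At s = 119.1: P(θ<0.13) ≈ 0.962. Adjusting to match 0.975 gives s ≈ 147.15.
So α = 0.081·147.15 ≈ 11.92, β = 0.919·147.15 ≈ 135.23.

α ≈ 11.92, β ≈ 135.23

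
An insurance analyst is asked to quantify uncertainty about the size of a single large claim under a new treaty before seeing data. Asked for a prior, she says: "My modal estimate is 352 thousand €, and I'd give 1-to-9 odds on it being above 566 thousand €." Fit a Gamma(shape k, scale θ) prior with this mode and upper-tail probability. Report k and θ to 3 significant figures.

k ≈ 9.33, θ ≈ 42.2

Gamma(k,θ) with k>1 has mode (k−1)θ, so θ = 352/(k−1).
Need P(X < 566) = 0.9 with θ tied to k this way. Start at k = 2, θ = 352: P(X<566) ≈ 0.478.
Too low — raise k to concentrate. Iterating converges to k ≈ 9.33.
Then θ = 352/(9.33−1) ≈ 42.2.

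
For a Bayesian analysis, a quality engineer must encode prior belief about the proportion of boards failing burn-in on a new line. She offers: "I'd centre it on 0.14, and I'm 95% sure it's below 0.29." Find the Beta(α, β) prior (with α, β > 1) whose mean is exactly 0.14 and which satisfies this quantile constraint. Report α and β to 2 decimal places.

With mean 0.14 fixed, write α = 0.14s, β = 0.86s where s = α+β.
Need P(θ < 0.29) = 0.95 under Beta(0.14s, 0.86s). Normal approximation: (q−m)/√(m(1−m)/s) ≈ z_{0.95} = 1.64, so s ≈ 0.14·0.86·(1.64)²/(0.29−0.14)² = 14.5.
At s = 14.5: P(θ<0.29) ≈ 0.933. Adjusting to match 0.95 gives s ≈ 18.16.
So α = 0.14·18.16 ≈ 2.54, β = 0.86·18.16 ≈ 15.62.

α ≈ 2.54, β ≈ 15.62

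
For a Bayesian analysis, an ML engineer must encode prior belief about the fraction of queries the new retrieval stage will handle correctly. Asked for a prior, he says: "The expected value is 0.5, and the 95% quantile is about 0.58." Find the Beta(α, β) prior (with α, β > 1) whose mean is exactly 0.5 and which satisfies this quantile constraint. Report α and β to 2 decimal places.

With mean 0.5 fixed, write α = 0.5s, β = 0.5s where s = α+β.
Need P(θ < 0.58) = 0.95 under Beta(0.5s, 0.5s). Normal approximation: (q−m)/√(m(1−m)/s) ≈ z_{0.95} = 1.64, so s ≈ 0.5·0.5·(1.64)²/(0.58−0.5)² = 105.7.
At s = 105.7: P(θ<0.58) ≈ 0.951. Adjusting to match 0.95 gives s ≈ 104.82.
So α = 0.5·104.82 ≈ 52.41, β = 0.5·104.82 ≈ 52.41.

α ≈ 52.41, β ≈ 52.41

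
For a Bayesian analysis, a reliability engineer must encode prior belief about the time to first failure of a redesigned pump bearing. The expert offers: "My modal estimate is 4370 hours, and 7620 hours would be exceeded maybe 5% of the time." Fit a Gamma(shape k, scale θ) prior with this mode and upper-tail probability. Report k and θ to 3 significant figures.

k ≈ 10, θ ≈ 484

Gamma(k,θ) with k>1 has mode (k−1)θ, so θ = 4370/(k−1).
Need P(X < 7620) = 0.95 with θ tied to k this way. Start at k = 2, θ = 4370: P(X<7620) ≈ 0.520.
Too low — raise k to concentrate. Iterating converges to k ≈ 10.
Then θ = 4370/(10−1) ≈ 484.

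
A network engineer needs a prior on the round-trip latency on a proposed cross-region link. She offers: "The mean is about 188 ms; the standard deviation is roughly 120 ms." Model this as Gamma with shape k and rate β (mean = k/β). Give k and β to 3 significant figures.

For Gamma(k, rate β): mean = k/β, variance = k/β², so CV = 1/√k.
CV = SD/mean = 120/188 = 0.6383, hence k = 1/CV² = 2.45.
Then β = k/mean = 2.45/188 = 0.0131.

k ≈ 2.45, β ≈ 0.0131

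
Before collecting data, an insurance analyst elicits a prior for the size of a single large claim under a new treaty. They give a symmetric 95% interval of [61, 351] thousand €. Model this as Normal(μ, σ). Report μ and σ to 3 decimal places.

A symmetric 95% interval runs μ ± z·σ with z = 1.96.
Half-width = 145, so σ = 145/1.96 = 73.981.
μ is the interval midpoint, 206.000.

μ = 206.000, σ = 73.981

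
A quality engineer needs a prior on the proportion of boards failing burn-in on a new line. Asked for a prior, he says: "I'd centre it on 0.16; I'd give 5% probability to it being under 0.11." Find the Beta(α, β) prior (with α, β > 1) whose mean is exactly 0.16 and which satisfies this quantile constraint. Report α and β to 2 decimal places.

α ≈ 20.41, β ≈ 107.16

With mean 0.16 fixed, write α = 0.16s, β = 0.84s where s = α+β.
Need P(θ < 0.11) = 0.05 under Beta(0.16s, 0.84s). Normal approximation: (q−m)/√(m(1−m)/s) ≈ z_{0.05} = -1.64, so s ≈ 0.16·0.84·(-1.64)²/(0.11−0.16)² = 145.5.
At s = 145.5: P(θ<0.11) ≈ 0.039. Adjusting to match 0.05 gives s ≈ 127.58.
So α = 0.16·127.58 ≈ 20.41, β = 0.84·127.58 ≈ 107.16.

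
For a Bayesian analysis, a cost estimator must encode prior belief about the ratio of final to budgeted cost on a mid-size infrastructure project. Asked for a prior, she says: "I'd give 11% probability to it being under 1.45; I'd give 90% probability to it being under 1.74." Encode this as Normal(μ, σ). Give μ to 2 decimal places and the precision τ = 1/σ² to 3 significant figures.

μ = 1.59, τ = 74.8

The p-quantile of Normal(μ,σ) is μ + z_p·σ, with z_{0.11} = -1.227 and z_{0.9} = 1.282.
Eliminate σ: μ = (z₂·x₁ − z₁·x₂)/(z₂ − z₁) = (1.282·1.45 − (-1.227)·1.74)/2.508 = 1.59.
Then σ = (x₂ − x₁)/(z₂ − z₁) = (1.74 − 1.45)/2.508 = 0.12.
Precision τ = 1/σ² = 1/0.1156² = 74.8.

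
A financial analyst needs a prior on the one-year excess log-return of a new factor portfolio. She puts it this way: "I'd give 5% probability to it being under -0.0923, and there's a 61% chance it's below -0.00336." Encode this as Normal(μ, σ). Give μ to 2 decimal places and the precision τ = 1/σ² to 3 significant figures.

μ = -0.02, τ = 468

The p-quantile of Normal(μ,σ) is μ + z_p·σ, with z_{0.05} = -1.645 and z_{0.61} = 0.2793.
Eliminate σ: μ = (z₂·x₁ − z₁·x₂)/(z₂ − z₁) = (0.2793·-0.0923 − (-1.645)·-0.00336)/1.924 = -0.02.
Then σ = (x₂ − x₁)/(z₂ − z₁) = (-0.00336 − -0.0923)/1.924 = 0.05.
Precision τ = 1/σ² = 1/0.04622² = 468.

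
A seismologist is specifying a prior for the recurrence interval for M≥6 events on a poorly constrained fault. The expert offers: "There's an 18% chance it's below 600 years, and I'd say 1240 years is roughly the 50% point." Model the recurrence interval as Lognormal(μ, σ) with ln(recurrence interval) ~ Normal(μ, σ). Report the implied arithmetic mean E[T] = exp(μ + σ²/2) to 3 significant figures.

E[T] ≈ 1700 years

If T ~ Lognormal(μ,σ) then ln T ~ Normal(μ,σ), so the p-quantile of ln T is μ + z_p·σ.
ln(600) = 6.397 and ln(1240) = 7.123; z_{0.18} = -0.9154, z_{0.5} = 0.
σ = (7.123 − 6.397)/(0 − (-0.9154)) = 0.793.
μ = 6.397 − (-0.9154)·0.793 = 7.123.
E[T] = exp(μ + σ²/2) = exp(7.123 + 0.3145) = 1700 years.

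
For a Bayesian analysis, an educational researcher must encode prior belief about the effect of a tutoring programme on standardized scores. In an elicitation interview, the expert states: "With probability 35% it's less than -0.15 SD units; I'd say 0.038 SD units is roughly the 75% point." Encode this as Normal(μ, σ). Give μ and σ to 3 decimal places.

The p-quantile of Normal(μ,σ) is μ + z_p·σ, with z_{0.35} = -0.3853 and z_{0.75} = 0.6745.
Eliminate σ: μ = (z₂·x₁ − z₁·x₂)/(z₂ − z₁) = (0.6745·-0.15 − (-0.3853)·0.038)/1.06 = -0.082.
Then σ = (x₂ − x₁)/(z₂ − z₁) = (0.038 − -0.15)/1.06 = 0.177.

μ = -0.082, σ = 0.177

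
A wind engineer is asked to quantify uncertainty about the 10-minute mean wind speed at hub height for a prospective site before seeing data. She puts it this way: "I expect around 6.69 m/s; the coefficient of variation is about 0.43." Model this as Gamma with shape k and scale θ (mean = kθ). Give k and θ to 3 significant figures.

For Gamma(k, scale θ): mean = kθ, variance = kθ², so CV = 1/√k.
CV = 0.43, hence k = 1/CV² = 5.41.
Then θ = mean/k = 6.69/5.41 = 1.24.

k ≈ 5.41, θ ≈ 1.24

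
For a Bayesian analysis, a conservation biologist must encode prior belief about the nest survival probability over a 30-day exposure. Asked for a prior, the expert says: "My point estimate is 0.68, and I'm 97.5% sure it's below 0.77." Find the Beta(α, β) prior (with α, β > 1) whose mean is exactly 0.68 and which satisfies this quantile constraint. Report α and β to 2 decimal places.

With mean 0.68 fixed, write α = 0.68s, β = 0.32s where s = α+β.
Need P(θ < 0.77) = 0.975 under Beta(0.68s, 0.32s). Normal approximation: (q−m)/√(m(1−m)/s) ≈ z_{0.975} = 1.96, so s ≈ 0.68·0.32·(1.96)²/(0.77−0.68)² = 103.2.
At s = 103.2: P(θ<0.77) ≈ 0.980. Adjusting to match 0.975 gives s ≈ 93.80.
So α = 0.68·93.80 ≈ 63.78, β = 0.32·93.80 ≈ 30.02.

α ≈ 63.78, β ≈ 30.02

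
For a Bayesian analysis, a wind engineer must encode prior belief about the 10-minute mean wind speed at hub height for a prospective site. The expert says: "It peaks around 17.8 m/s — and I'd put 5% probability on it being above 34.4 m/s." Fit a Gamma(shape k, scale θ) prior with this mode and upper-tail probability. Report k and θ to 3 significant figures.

k ≈ 7.4, θ ≈ 2.78

Gamma(k,θ) with k>1 has mode (k−1)θ, so θ = 17.8/(k−1).
Need P(X < 34.4) = 0.95 with θ tied to k this way. Start at k = 2, θ = 17.8: P(X<34.4) ≈ 0.575.
Too low — raise k to concentrate. Iterating converges to k ≈ 7.4.
Then θ = 17.8/(7.4−1) ≈ 2.78.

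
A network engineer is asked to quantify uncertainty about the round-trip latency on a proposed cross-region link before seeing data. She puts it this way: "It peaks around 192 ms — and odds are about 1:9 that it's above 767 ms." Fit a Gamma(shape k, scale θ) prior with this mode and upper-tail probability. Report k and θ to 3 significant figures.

Gamma(k,θ) with k>1 has mode (k−1)θ, so θ = 192/(k−1).
Need P(X < 767) = 0.9 with θ tied to k this way. Start at k = 2, θ = 192: P(X<767) ≈ 0.908.
Too high — lower k to spread out. Iterating converges to k ≈ 1.96.
Then θ = 192/(1.96−1) ≈ 200.

k ≈ 1.96, θ ≈ 200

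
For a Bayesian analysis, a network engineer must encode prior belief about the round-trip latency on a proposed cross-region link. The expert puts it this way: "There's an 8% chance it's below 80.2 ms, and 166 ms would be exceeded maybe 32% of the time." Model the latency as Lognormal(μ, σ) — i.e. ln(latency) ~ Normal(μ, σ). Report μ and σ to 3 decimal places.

If T ~ Lognormal(μ,σ) then ln T ~ Normal(μ,σ), so the p-quantile of ln T is μ + z_p·σ.
ln(80.2) = 4.385 and ln(166) = 5.112; z_{0.08} = -1.405, z_{0.68} = 0.4677.
σ = (5.112 − 4.385)/(0.4677 − (-1.405)) = 0.388.
μ = 4.385 − (-1.405)·0.388 = 4.930.

μ ≈ 4.930, σ ≈ 0.388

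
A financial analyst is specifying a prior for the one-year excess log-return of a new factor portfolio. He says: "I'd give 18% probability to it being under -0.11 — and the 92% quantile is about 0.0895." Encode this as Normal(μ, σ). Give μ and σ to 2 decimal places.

The p-quantile of Normal(μ,σ) is μ + z_p·σ, with z_{0.18} = -0.9154 and z_{0.92} = 1.405.
Eliminate σ: μ = (z₂·x₁ − z₁·x₂)/(z₂ − z₁) = (1.405·-0.11 − (-0.9154)·0.0895)/2.32 = -0.03.
Then σ = (x₂ − x₁)/(z₂ − z₁) = (0.0895 − -0.11)/2.32 = 0.09.

μ = -0.03, σ = 0.09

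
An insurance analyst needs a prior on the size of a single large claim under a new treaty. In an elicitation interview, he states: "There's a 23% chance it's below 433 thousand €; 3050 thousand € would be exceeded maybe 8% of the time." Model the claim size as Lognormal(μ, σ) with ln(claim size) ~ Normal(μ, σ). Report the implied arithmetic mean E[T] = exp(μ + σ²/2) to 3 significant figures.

If T ~ Lognormal(μ,σ) then ln T ~ Normal(μ,σ), so the p-quantile of ln T is μ + z_p·σ.
ln(433) = 6.071 and ln(3050) = 8.023; z_{0.23} = -0.7388, z_{0.92} = 1.405.
σ = (8.023 − 6.071)/(1.405 − (-0.7388)) = 0.911.
μ = 6.071 − (-0.7388)·0.911 = 6.743.
E[T] = exp(μ + σ²/2) = exp(6.743 + 0.4146) = 1280 thousand €.

E[T] ≈ 1280 thousand €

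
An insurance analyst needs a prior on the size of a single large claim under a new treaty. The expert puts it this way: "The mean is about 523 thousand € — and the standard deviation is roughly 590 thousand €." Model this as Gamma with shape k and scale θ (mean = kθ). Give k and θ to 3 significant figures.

For Gamma(k, scale θ): mean = kθ, variance = kθ², so CV = 1/√k.
CV = SD/mean = 590/523 = 1.128, hence k = 1/CV² = 0.786.
Then θ = mean/k = 523/0.786 = 666.

k ≈ 0.786, θ ≈ 666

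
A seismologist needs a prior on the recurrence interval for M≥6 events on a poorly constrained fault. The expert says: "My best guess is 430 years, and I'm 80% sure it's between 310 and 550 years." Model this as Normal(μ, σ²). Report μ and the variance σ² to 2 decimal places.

A symmetric 80% interval runs μ ± z·σ with z = 1.282.
Half-width = 120, so σ = 120/1.282 = 93.636 and σ² = 8767.79.
μ is the stated best guess, 430.00.

μ = 430.00, σ² = 8767.79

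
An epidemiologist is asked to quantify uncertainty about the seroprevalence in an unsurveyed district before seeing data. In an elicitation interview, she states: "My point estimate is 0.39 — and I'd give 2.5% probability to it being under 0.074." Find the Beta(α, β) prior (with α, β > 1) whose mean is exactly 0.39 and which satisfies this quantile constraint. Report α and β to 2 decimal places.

With mean 0.39 fixed, write α = 0.39s, β = 0.61s where s = α+β.
Need P(θ < 0.074) = 0.025 under Beta(0.39s, 0.61s). Normal approximation: (q−m)/√(m(1−m)/s) ≈ z_{0.025} = -1.96, so s ≈ 0.39·0.61·(-1.96)²/(0.074−0.39)² = 9.2.
At s = 9.2: P(θ<0.074) ≈ 0.005. Adjusting to match 0.025 gives s ≈ 5.64.
So α = 0.39·5.64 ≈ 2.20, β = 0.61·5.64 ≈ 3.44.

α ≈ 2.20, β ≈ 3.44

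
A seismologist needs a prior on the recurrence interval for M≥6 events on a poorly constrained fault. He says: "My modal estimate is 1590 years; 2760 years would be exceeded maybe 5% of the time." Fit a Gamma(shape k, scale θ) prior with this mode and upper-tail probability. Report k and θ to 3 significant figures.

Gamma(k,θ) with k>1 has mode (k−1)θ, so θ = 1590/(k−1).
Need P(X < 2760) = 0.95 with θ tied to k this way. Start at k = 2, θ = 1590: P(X<2760) ≈ 0.518.
Too low — raise k to concentrate. Iterating converges to k ≈ 10.2.
Then θ = 1590/(10.2−1) ≈ 173.

k ≈ 10.2, θ ≈ 173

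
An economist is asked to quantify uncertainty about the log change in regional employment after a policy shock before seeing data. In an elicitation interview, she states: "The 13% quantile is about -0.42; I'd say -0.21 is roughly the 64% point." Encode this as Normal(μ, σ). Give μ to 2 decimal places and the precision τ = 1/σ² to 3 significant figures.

μ = -0.26, τ = 50

For Normal(μ,σ), the p-quantile is μ + z_p·σ. Here z_{0.13} = -1.126, z_{0.64} = 0.3585.
So -0.42 = μ − 1.126σ and -0.21 = μ + 0.3585σ.
Subtracting: σ = (-0.21 − -0.42)/(0.3585 − (-1.126)) = 0.14.
Then μ = -0.42 − (-1.126)·0.14 = -0.26.
Precision τ = 1/σ² = 1/0.1414² = 50.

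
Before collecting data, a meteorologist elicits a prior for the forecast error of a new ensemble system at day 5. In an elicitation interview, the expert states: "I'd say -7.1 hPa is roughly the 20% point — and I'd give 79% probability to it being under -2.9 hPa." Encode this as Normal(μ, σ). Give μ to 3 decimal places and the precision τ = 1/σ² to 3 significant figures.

μ = -4.955, τ = 0.154

For Normal(μ,σ), the p-quantile is μ + z_p·σ. Here z_{0.2} = -0.8416, z_{0.79} = 0.8064.
So -7.1 = μ − 0.8416σ and -2.9 = μ + 0.8064σ.
Subtracting: σ = (-2.9 − -7.1)/(0.8064 − (-0.8416)) = 2.548.
Then μ = -7.1 − (-0.8416)·2.548 = -4.955.
Precision τ = 1/σ² = 1/2.548² = 0.154.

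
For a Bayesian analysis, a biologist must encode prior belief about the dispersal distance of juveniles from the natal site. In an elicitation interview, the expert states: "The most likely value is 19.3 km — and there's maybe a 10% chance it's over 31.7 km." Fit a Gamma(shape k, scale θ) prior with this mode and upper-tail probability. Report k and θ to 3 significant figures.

Gamma(k,θ) with k>1 has mode (k−1)θ, so θ = 19.3/(k−1).
Need P(X < 31.7) = 0.9 with θ tied to k this way. Start at k = 2, θ = 19.3: P(X<31.7) ≈ 0.489.
Too low — raise k to concentrate. Iterating converges to k ≈ 8.66.
Then θ = 19.3/(8.66−1) ≈ 2.52.

k ≈ 8.66, θ ≈ 2.52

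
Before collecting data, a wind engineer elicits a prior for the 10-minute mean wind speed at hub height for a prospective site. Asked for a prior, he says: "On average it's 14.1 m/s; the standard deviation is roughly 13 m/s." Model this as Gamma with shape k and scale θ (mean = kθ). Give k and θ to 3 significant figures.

For Gamma(k, scale θ): mean = kθ, variance = kθ², so CV = 1/√k.
CV = SD/mean = 13/14.1 = 0.922, hence k = 1/CV² = 1.18.
Then θ = mean/k = 14.1/1.18 = 12.

k ≈ 1.18, θ ≈ 12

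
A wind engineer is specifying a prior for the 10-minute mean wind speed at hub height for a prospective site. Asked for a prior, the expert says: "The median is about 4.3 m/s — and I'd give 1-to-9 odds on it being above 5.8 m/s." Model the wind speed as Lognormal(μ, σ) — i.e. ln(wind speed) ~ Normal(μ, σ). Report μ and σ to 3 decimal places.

μ ≈ 1.459, σ ≈ 0.234

If T ~ Lognormal(μ,σ) then ln T ~ Normal(μ,σ), so the p-quantile of ln T is μ + z_p·σ.
ln(4.3) = 1.459 and ln(5.8) = 1.758; z_{0.5} = 0, z_{0.9} = 1.282.
σ = (1.758 − 1.459)/(1.282 − (0)) = 0.234.
μ = 1.459 − (0)·0.234 = 1.459.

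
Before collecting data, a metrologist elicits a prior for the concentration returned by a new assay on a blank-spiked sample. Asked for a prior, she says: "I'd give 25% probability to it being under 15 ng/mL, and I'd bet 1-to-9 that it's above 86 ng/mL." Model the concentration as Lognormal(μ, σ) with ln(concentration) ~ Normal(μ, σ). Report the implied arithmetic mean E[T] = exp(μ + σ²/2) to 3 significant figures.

If T ~ Lognormal(μ,σ) then ln T ~ Normal(μ,σ), so the p-quantile of ln T is μ + z_p·σ.
ln(15) = 2.708 and ln(86) = 4.454; z_{0.25} = -0.6745, z_{0.9} = 1.282.
σ = (4.454 − 2.708)/(1.282 − (-0.6745)) = 0.893.
μ = 2.708 − (-0.6745)·0.893 = 3.310.
E[T] = exp(μ + σ²/2) = exp(3.310 + 0.3985) = 40.8 ng/mL.

E[T] ≈ 40.8 ng/mL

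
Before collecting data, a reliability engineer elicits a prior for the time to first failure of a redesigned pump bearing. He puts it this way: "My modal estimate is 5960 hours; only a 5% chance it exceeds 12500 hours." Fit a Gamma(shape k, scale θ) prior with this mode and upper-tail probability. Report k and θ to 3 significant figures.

Gamma(k,θ) with k>1 has mode (k−1)θ, so θ = 5960/(k−1).
Need P(X < 12500) = 0.95 with θ tied to k this way. Start at k = 2, θ = 5960: P(X<12500) ≈ 0.620.
Too low — raise k to concentrate. Iterating converges to k ≈ 6.04.
Then θ = 5960/(6.04−1) ≈ 1180.

k ≈ 6.04, θ ≈ 1180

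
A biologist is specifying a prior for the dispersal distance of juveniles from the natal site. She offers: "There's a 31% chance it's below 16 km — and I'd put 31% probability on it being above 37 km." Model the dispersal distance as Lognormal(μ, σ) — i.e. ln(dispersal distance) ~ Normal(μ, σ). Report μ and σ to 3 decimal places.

If T ~ Lognormal(μ,σ) then ln T ~ Normal(μ,σ), so the p-quantile of ln T is μ + z_p·σ.
ln(16) = 2.773 and ln(37) = 3.611; z_{0.31} = -0.4959, z_{0.69} = 0.4959.
σ = (3.611 − 2.773)/(0.4959 − (-0.4959)) = 0.845.
μ = 2.773 − (-0.4959)·0.845 = 3.192.

μ ≈ 3.192, σ ≈ 0.845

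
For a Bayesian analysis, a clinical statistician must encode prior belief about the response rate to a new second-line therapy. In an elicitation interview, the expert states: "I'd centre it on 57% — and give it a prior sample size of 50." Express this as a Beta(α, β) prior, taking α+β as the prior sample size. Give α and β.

Under the effective-sample-size interpretation, Beta(α, β) has prior mean α/(α+β) and prior sample size α+β.
So α+β = 50 and α/(α+β) = 0.57, giving α = 0.57·50 = 28.5 and β = 50 − 28.5 = 21.5.

α = 28.5, β = 21.5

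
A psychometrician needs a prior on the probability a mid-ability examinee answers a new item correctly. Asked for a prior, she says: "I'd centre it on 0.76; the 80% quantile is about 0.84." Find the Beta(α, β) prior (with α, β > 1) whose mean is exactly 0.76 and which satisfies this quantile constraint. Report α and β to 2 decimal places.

α ≈ 15.92, β ≈ 5.03

With mean 0.76 fixed, write α = 0.76s, β = 0.24s where s = α+β.
Need P(θ < 0.84) = 0.8 under Beta(0.76s, 0.24s). Normal approximation: (q−m)/√(m(1−m)/s) ≈ z_{0.8} = 0.842, so s ≈ 0.76·0.24·(0.842)²/(0.84−0.76)² = 20.2.
At s = 20.2: P(θ<0.84) ≈ 0.795. Adjusting to match 0.8 gives s ≈ 20.95.
So α = 0.76·20.95 ≈ 15.92, β = 0.24·20.95 ≈ 5.03.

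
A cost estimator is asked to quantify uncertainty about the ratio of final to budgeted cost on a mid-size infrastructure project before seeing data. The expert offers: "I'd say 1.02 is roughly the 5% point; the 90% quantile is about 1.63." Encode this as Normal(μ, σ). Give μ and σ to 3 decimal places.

For Normal(μ,σ), the p-quantile is μ + z_p·σ. Here z_{0.05} = -1.645, z_{0.9} = 1.282.
So 1.02 = μ − 1.645σ and 1.63 = μ + 1.282σ.
Subtracting: σ = (1.63 − 1.02)/(1.282 − (-1.645)) = 0.208.
Then μ = 1.02 − (-1.645)·0.208 = 1.363.

μ = 1.363, σ = 0.208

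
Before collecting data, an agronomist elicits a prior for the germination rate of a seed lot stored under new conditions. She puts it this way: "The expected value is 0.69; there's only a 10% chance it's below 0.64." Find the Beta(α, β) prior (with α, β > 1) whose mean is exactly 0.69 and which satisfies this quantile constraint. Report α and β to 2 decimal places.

α ≈ 98.86, β ≈ 44.42

With mean 0.69 fixed, write α = 0.69s, β = 0.31s where s = α+β.
Need P(θ < 0.64) = 0.1 under Beta(0.69s, 0.31s). Normal approximation: (q−m)/√(m(1−m)/s) ≈ z_{0.1} = -1.28, so s ≈ 0.69·0.31·(-1.28)²/(0.64−0.69)² = 140.5.
At s = 140.5: P(θ<0.64) ≈ 0.102. Adjusting to match 0.1 gives s ≈ 143.28.
So α = 0.69·143.28 ≈ 98.86, β = 0.31·143.28 ≈ 44.42.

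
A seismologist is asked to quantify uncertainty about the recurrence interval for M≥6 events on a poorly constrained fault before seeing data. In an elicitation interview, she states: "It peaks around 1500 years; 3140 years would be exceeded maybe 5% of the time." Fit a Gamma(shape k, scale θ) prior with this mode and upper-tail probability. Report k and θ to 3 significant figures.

k ≈ 6.06, θ ≈ 296

Gamma(k,θ) with k>1 has mode (k−1)θ, so θ = 1500/(k−1).
Need P(X < 3140) = 0.95 with θ tied to k this way. Start at k = 2, θ = 1500: P(X<3140) ≈ 0.619.
Too low — raise k to concentrate. Iterating converges to k ≈ 6.06.
Then θ = 1500/(6.06−1) ≈ 296.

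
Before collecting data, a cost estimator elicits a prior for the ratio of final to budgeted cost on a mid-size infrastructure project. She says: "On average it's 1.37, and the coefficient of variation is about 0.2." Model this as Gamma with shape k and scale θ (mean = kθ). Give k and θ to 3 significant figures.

k ≈ 25, θ ≈ 0.0548

For Gamma(k, scale θ): mean = kθ, variance = kθ², so CV = 1/√k.
CV = 0.2, hence k = 1/CV² = 25.
Then θ = mean/k = 1.37/25 = 0.0548.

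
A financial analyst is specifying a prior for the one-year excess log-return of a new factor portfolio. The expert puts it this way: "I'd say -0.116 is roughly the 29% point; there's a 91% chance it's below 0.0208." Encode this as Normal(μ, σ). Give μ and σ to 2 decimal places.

μ = -0.08, σ = 0.07

For Normal(μ,σ), the p-quantile is μ + z_p·σ. Here z_{0.29} = -0.5534, z_{0.91} = 1.341.
So -0.116 = μ − 0.5534σ and 0.0208 = μ + 1.341σ.
Subtracting: σ = (0.0208 − -0.116)/(1.341 − (-0.5534)) = 0.07.
Then μ = -0.116 − (-0.5534)·0.07 = -0.08.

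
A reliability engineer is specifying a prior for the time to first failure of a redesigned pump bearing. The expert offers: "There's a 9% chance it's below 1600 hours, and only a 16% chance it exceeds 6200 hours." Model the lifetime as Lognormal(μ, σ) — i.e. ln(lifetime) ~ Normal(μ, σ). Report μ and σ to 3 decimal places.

If T ~ Lognormal(μ,σ) then ln T ~ Normal(μ,σ), so the p-quantile of ln T is μ + z_p·σ.
ln(1600) = 7.378 and ln(6200) = 8.732; z_{0.09} = -1.341, z_{0.84} = 0.9945.
σ = (8.732 − 7.378)/(0.9945 − (-1.341)) = 0.580.
μ = 7.378 − (-1.341)·0.580 = 8.155.

μ ≈ 8.155, σ ≈ 0.580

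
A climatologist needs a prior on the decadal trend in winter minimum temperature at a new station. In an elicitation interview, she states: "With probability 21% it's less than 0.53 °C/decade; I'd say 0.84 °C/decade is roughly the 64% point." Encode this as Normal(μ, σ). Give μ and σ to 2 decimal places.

For Normal(μ,σ), the p-quantile is μ + z_p·σ. Here z_{0.21} = -0.8064, z_{0.64} = 0.3585.
So 0.53 = μ − 0.8064σ and 0.84 = μ + 0.3585σ.
Subtracting: σ = (0.84 − 0.53)/(0.3585 − (-0.8064)) = 0.27.
Then μ = 0.53 − (-0.8064)·0.27 = 0.74.

μ = 0.74, σ = 0.27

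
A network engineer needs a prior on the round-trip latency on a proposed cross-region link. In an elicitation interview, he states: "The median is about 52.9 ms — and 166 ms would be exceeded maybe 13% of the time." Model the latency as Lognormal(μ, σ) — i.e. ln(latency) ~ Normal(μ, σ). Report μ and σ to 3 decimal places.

μ ≈ 3.968, σ ≈ 1.015

If T ~ Lognormal(μ,σ) then ln T ~ Normal(μ,σ), so the p-quantile of ln T is μ + z_p·σ.
ln(52.9) = 3.968 and ln(166) = 5.112; z_{0.5} = 0, z_{0.87} = 1.126.
σ = (5.112 − 3.968)/(1.126 − (0)) = 1.015.
μ = 3.968 − (0)·1.015 = 3.968.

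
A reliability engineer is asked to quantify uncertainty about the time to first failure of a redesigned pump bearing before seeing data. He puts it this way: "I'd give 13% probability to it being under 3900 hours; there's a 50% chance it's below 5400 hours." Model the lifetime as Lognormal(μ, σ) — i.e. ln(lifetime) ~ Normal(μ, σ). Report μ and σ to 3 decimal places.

μ ≈ 8.594, σ ≈ 0.289

If T ~ Lognormal(μ,σ) then ln T ~ Normal(μ,σ), so the p-quantile of ln T is μ + z_p·σ.
ln(3900) = 8.269 and ln(5400) = 8.594; z_{0.13} = -1.126, z_{0.5} = 0.
σ = (8.594 − 8.269)/(0 − (-1.126)) = 0.289.
μ = 8.269 − (-1.126)·0.289 = 8.594.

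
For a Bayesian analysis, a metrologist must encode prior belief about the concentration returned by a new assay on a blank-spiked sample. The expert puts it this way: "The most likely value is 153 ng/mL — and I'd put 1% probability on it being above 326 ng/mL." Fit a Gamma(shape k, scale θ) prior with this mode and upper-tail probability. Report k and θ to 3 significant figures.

k ≈ 9.48, θ ≈ 18

Gamma(k,θ) with k>1 has mode (k−1)θ, so θ = 153/(k−1).
Need P(X < 326) = 0.99 with θ tied to k this way. Start at k = 2, θ = 153: P(X<326) ≈ 0.628.
Too low — raise k to concentrate. Iterating converges to k ≈ 9.48.
Then θ = 153/(9.48−1) ≈ 18.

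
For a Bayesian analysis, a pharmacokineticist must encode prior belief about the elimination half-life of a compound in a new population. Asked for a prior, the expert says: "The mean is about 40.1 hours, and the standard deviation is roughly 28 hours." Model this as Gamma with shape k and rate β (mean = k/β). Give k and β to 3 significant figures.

For Gamma(k, rate β): mean = k/β, variance = k/β², so CV = 1/√k.
CV = SD/mean = 28/40.1 = 0.6983, hence k = 1/CV² = 2.05.
Then β = k/mean = 2.05/40.1 = 0.0511.

k ≈ 2.05, β ≈ 0.0511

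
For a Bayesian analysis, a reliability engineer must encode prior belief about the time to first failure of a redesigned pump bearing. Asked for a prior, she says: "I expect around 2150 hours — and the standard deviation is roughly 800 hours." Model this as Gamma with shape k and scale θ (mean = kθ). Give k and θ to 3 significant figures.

For Gamma(k, scale θ): mean = kθ, variance = kθ², so CV = 1/√k.
CV = SD/mean = 800/2150 = 0.3721, hence k = 1/CV² = 7.22.
Then θ = mean/k = 2150/7.22 = 298.

k ≈ 7.22, θ ≈ 298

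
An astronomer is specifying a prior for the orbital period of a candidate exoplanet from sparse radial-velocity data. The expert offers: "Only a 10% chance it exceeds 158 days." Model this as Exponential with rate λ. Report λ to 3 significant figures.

λ ≈ 0.0146

P(T > 158.0) = e^(−λ·158.0) = 0.1, so λ = −ln(0.1)/158.0 = 0.0146.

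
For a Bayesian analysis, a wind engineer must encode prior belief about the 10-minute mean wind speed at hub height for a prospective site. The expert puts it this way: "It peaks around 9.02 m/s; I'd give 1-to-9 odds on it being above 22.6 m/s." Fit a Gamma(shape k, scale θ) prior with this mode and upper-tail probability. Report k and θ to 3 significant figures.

k ≈ 3.28, θ ≈ 3.96

Gamma(k,θ) with k>1 has mode (k−1)θ, so θ = 9.02/(k−1).
Need P(X < 22.6) = 0.9 with θ tied to k this way. Start at k = 2, θ = 9.02: P(X<22.6) ≈ 0.714.
Too low — raise k to concentrate. Iterating converges to k ≈ 3.28.
Then θ = 9.02/(3.28−1) ≈ 3.96.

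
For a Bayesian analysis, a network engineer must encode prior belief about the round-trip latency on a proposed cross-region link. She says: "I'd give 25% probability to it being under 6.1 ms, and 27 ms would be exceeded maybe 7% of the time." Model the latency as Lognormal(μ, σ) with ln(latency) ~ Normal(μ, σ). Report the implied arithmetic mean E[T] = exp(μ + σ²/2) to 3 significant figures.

E[T] ≈ 12.4 ms

If T ~ Lognormal(μ,σ) then ln T ~ Normal(μ,σ), so the p-quantile of ln T is μ + z_p·σ.
ln(6.1) = 1.808 and ln(27) = 3.296; z_{0.25} = -0.6745, z_{0.93} = 1.476.
σ = (3.296 − 1.808)/(1.476 − (-0.6745)) = 0.692.
μ = 1.808 − (-0.6745)·0.692 = 2.275.
E[T] = exp(μ + σ²/2) = exp(2.275 + 0.2393) = 12.4 ms.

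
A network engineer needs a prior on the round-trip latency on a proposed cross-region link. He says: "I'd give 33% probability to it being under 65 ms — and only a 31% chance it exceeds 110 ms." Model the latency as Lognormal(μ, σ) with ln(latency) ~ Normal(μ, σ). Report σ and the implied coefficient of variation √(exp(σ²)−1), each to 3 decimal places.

σ ≈ 0.562, CV ≈ 0.610

If T ~ Lognormal(μ,σ) then ln T ~ Normal(μ,σ), so the p-quantile of ln T is μ + z_p·σ.
ln(65) = 4.174 and ln(110) = 4.7; z_{0.33} = -0.4399, z_{0.69} = 0.4959.
σ = (4.7 − 4.174)/(0.4959 − (-0.4399)) = 0.562.
μ = 4.174 − (-0.4399)·0.562 = 4.422.
CV = √(exp(σ²)−1) = √(exp(0.3161)−1) = 0.610.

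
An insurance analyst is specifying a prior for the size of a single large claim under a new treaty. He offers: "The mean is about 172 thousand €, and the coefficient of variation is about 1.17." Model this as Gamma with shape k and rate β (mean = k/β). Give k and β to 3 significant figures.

k ≈ 0.731, β ≈ 0.00425

For Gamma(k, rate β): mean = k/β, variance = k/β², so CV = 1/√k.
CV = 1.17, hence k = 1/CV² = 0.731.
Then β = k/mean = 0.731/172 = 0.00425.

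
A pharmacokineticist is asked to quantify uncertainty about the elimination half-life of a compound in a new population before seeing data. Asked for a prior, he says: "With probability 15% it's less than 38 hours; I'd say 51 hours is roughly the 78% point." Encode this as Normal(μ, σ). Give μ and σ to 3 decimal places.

For Normal(μ,σ), the p-quantile is μ + z_p·σ. Here z_{0.15} = -1.036, z_{0.78} = 0.7722.
So 38 = μ − 1.036σ and 51 = μ + 0.7722σ.
Subtracting: σ = (51 − 38)/(0.7722 − (-1.036)) = 7.188.
Then μ = 38 − (-1.036)·7.188 = 45.450.

μ = 45.450, σ = 7.188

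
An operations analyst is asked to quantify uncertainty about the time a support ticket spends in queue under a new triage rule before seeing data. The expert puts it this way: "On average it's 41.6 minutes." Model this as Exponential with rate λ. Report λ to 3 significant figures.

Exponential mean = 1/λ, so λ = 1/41.6 = 0.024.

λ ≈ 0.024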